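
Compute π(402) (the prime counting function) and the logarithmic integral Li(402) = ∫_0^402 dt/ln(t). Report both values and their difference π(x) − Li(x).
π(402) = 79;  Li(402) ≈ 85.75;  π(x) − Li(x) ≈ -6.75.

Direct count of primes ≤ 402 gives π(402) = 79. Numerical evaluation of the logarithmic integral gives Li(402) ≈ 85.75. The difference π(x) − Li(x) ≈ -6.75 is typically negative for small/moderate x (Li(x) overestimates), though Littlewood's theorem shows this sign changes infinitely often.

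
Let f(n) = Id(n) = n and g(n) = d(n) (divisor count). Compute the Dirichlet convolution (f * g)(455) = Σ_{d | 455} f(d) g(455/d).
(Id * d)(455) = 945

Divisors of 455: [1, 5, 7, 13, 35, 65, 91, 455]. For each d | 455:
  d = 1: Id(1) · d(455/1) = 1 · 8 = 8
  d = 5: Id(5) · d(455/5) = 5 · 4 = 20
  d = 7: Id(7) · d(455/7) = 7 · 4 = 28
  d = 13: Id(13) · d(455/13) = 13 · 4 = 52
  d = 35: Id(35) · d(455/35) = 35 · 2 = 70
  d = 65: Id(65) · d(455/65) = 65 · 2 = 130
  d = 91: Id(91) · d(455/91) = 91 · 2 = 182
  d = 455: Id(455) · d(455/455) = 455 · 1 = 455
Summing: (Id * d)(455) = 8 + 20 + 28 + 52 + 70 + 130 + 182 + 455 = 945.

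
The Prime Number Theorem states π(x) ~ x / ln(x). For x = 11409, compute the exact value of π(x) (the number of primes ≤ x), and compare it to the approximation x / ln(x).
π(11409) = 1376;  x/ln(x) ≈ 1221.24;  relative error ≈ 11.25%.

Directly count primes up to 11409: π(11409) = 1376. The PNT approximation gives 11409/ln(11409) ≈ 11409/9.34216 ≈ 1221.24. Relative error (π(x) − x/ln(x)) / π(x) ≈ 11.25%; the approximation is known to undercount slightly (Li(x) is a better estimate).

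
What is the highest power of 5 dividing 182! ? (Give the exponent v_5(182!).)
v_5(182!) = 44

Legendre's formula: v_p(n!) = Σ_{k ≥ 1} ⌊n / p^k⌋. For p = 5, n = 182, the terms are:
  ⌊182/5^1⌋ = ⌊182/5⌋ = 36
  ⌊182/5^2⌋ = ⌊182/25⌋ = 7
  ⌊182/5^3⌋ = ⌊182/125⌋ = 1
(the next term ⌊182/5^4⌋ = 0, terminating the sum). Summing: v_5(182!) = 36 + 7 + 1 = 44.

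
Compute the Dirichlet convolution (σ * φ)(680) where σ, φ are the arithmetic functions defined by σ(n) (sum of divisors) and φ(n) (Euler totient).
(σ * φ)(680) = 10880

Divisors of 680: [1, 2, 4, 5, 8, 10, 17, 20, 34, 40, 68, 85, 136, 170, 340, 680]. For each d | 680:
  d = 1: σ(1) · φ(680/1) = 1 · 256 = 256
  d = 2: σ(2) · φ(680/2) = 3 · 128 = 384
  d = 4: σ(4) · φ(680/4) = 7 · 64 = 448
  d = 5: σ(5) · φ(680/5) = 6 · 64 = 384
  d = 8: σ(8) · φ(680/8) = 15 · 64 = 960
  d = 10: σ(10) · φ(680/10) = 18 · 32 = 576
  d = 17: σ(17) · φ(680/17) = 18 · 16 = 288
  d = 20: σ(20) · φ(680/20) = 42 · 16 = 672
  d = 34: σ(34) · φ(680/34) = 54 · 8 = 432
  d = 40: σ(40) · φ(680/40) = 90 · 16 = 1440
  d = 68: σ(68) · φ(680/68) = 126 · 4 = 504
  d = 85: σ(85) · φ(680/85) = 108 · 4 = 432
  d = 136: σ(136) · φ(680/136) = 270 · 4 = 1080
  d = 170: σ(170) · φ(680/170) = 324 · 2 = 648
  d = 340: σ(340) · φ(680/340) = 756 · 1 = 756
  d = 680: σ(680) · φ(680/680) = 1620 · 1 = 1620
Summing: (σ * φ)(680) = 256 + 384 + 448 + 384 + 960 + 576 + 288 + 672 + 432 + 1440 + 504 + 432 + 1080 + 648 + 756 + 1620 = 10880.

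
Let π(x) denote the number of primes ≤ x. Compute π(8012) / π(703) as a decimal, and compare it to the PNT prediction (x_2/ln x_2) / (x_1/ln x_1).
π(8012)/π(703) = 1009/126 ≈ 8.0079;  PNT prediction ≈ 8.3116.

π(703) = 126 and π(8012) = 1009, so π(8012)/π(703) ≈ 8.0079. The PNT-predicted ratio is (8012/ln(8012)) / (703/ln(703)) ≈ 8.3116. The two agree to within a few percent, as expected.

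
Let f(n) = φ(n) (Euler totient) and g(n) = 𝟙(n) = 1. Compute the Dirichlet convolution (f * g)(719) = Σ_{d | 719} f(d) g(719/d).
(φ * 𝟙)(719) = 719

Divisors of 719: [1, 719]. For each d | 719:
  d = 1: φ(1) · 𝟙(719/1) = 1 · 1 = 1
  d = 719: φ(719) · 𝟙(719/719) = 718 · 1 = 718
Summing: (φ * 𝟙)(719) = 1 + 718 = 719.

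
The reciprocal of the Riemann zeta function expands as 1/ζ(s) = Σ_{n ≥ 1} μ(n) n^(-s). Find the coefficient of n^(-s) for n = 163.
μ(163) = -1

Factor n = 163 = 163. μ(n) = 0 if any exponent ≥ 2 (not squarefree); otherwise μ(n) = (−1)^{ω(n)} where ω(n) is the number of distinct prime factors. Applying: μ(163) = -1.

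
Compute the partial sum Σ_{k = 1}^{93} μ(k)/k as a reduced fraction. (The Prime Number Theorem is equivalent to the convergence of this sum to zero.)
Σ μ(k)/k = 160646574025887074368700140133097/7922913965448516923550179200452770

Values of μ(k) for 1 ≤ k ≤ 93: μ(1) = 1, μ(2) = -1, μ(3) = -1, μ(5) = -1, μ(6) = 1, μ(7) = -1, μ(10) = 1, μ(11) = -1, μ(13) = -1, μ(14) = 1, μ(15) = 1, μ(17) = -1, μ(19) = -1, μ(21) = 1, μ(22) = 1, μ(23) = -1, μ(26) = 1, μ(29) = -1, μ(30) = -1, μ(31) = -1, μ(33) = 1, μ(34) = 1, μ(35) = 1, μ(37) = -1, μ(38) = 1, μ(39) = 1, μ(41) = -1, μ(42) = -1, μ(43) = -1, μ(46) = 1, μ(47) = -1, μ(51) = 1, μ(53) = -1, μ(55) = 1, μ(57) = 1, μ(58) = 1, μ(59) = -1, μ(61) = -1, μ(62) = 1, μ(65) = 1, μ(66) = -1, μ(67) = -1, μ(69) = 1, μ(70) = -1, μ(71) = -1, μ(73) = -1, μ(74) = 1, μ(77) = 1, μ(78) = -1, μ(79) = -1, μ(82) = 1, μ(83) = -1, μ(85) = 1, μ(86) = 1, μ(87) = 1, μ(89) = -1, μ(91) = 1, μ(93) = 1, with μ = 0 on non-squarefree integers. Summing μ(k)/k for k where μ(k) ≠ 0 gives 160646574025887074368700140133097/7922913965448516923550179200452770 ≈ 0.0203. (PNT ⟺ this sum → 0 as n → ∞.)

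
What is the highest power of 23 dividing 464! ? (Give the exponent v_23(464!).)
v_23(464!) = 20

Legendre's formula: v_p(n!) = Σ_{k ≥ 1} ⌊n / p^k⌋. For p = 23, n = 464, the terms are:
  ⌊464/23^1⌋ = ⌊464/23⌋ = 20
(the next term ⌊464/23^2⌋ = 0, terminating the sum). Summing: v_23(464!) = 20 = 20.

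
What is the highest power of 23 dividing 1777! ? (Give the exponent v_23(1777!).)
v_23(1777!) = 80

Legendre's formula: v_p(n!) = Σ_{k ≥ 1} ⌊n / p^k⌋. For p = 23, n = 1777, the terms are:
  ⌊1777/23^1⌋ = ⌊1777/23⌋ = 77
  ⌊1777/23^2⌋ = ⌊1777/529⌋ = 3
(the next term ⌊1777/23^3⌋ = 0, terminating the sum). Summing: v_23(1777!) = 77 + 3 = 80.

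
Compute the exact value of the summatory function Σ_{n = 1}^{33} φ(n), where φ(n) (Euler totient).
Σ_{n ≤ 33} φ(n) = 344

Compute φ(n) for each 1 ≤ n ≤ 33: φ(1) = 1, φ(2) = 1, φ(3) = 2, φ(4) = 2, φ(5) = 4, φ(6) = 2, φ(7) = 6, φ(8) = 4, φ(9) = 6, φ(10) = 4, φ(11) = 10, φ(12) = 4, φ(13) = 12, φ(14) = 6, φ(15) = 8, φ(16) = 8, φ(17) = 16, φ(18) = 6, φ(19) = 18, φ(20) = 8, φ(21) = 12, φ(22) = 10, φ(23) = 22, φ(24) = 8, φ(25) = 20, φ(26) = 12, φ(27) = 18, φ(28) = 12, φ(29) = 28, φ(30) = 8, φ(31) = 30, φ(32) = 16, φ(33) = 20. Summing all 33 values: 344. (Average order: Σ_{n ≤ x} φ(n) ~ (3/π²) x². For x = 33, (3/π²)·33² ≈ 331.02.)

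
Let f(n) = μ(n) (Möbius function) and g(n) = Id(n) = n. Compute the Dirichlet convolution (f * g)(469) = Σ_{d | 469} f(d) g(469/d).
(μ * Id)(469) = 396

Divisors of 469: [1, 7, 67, 469]. For each d | 469:
  d = 1: μ(1) · Id(469/1) = 1 · 469 = 469
  d = 7: μ(7) · Id(469/7) = -1 · 67 = -67
  d = 67: μ(67) · Id(469/67) = -1 · 7 = -7
  d = 469: μ(469) · Id(469/469) = 1 · 1 = 1
Summing: (μ * Id)(469) = 469 + -67 + -7 + 1 = 396.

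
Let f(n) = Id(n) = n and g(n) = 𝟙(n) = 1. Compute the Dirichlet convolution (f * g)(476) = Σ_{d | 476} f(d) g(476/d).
(Id * 𝟙)(476) = 1008

Divisors of 476: [1, 2, 4, 7, 14, 17, 28, 34, 68, 119, 238, 476]. For each d | 476:
  d = 1: Id(1) · 𝟙(476/1) = 1 · 1 = 1
  d = 2: Id(2) · 𝟙(476/2) = 2 · 1 = 2
  d = 4: Id(4) · 𝟙(476/4) = 4 · 1 = 4
  d = 7: Id(7) · 𝟙(476/7) = 7 · 1 = 7
  d = 14: Id(14) · 𝟙(476/14) = 14 · 1 = 14
  d = 17: Id(17) · 𝟙(476/17) = 17 · 1 = 17
  d = 28: Id(28) · 𝟙(476/28) = 28 · 1 = 28
  d = 34: Id(34) · 𝟙(476/34) = 34 · 1 = 34
  d = 68: Id(68) · 𝟙(476/68) = 68 · 1 = 68
  d = 119: Id(119) · 𝟙(476/119) = 119 · 1 = 119
  d = 238: Id(238) · 𝟙(476/238) = 238 · 1 = 238
  d = 476: Id(476) · 𝟙(476/476) = 476 · 1 = 476
Summing: (Id * 𝟙)(476) = 1 + 2 + 4 + 7 + 14 + 17 + 28 + 34 + 68 + 119 + 238 + 476 = 1008.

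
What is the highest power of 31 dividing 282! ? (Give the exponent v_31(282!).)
v_31(282!) = 9

Legendre's formula: v_p(n!) = Σ_{k ≥ 1} ⌊n / p^k⌋. For p = 31, n = 282, the terms are:
  ⌊282/31^1⌋ = ⌊282/31⌋ = 9
(the next term ⌊282/31^2⌋ = 0, terminating the sum). Summing: v_31(282!) = 9 = 9.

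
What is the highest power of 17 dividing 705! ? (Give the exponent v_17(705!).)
v_17(705!) = 43

Legendre's formula: v_p(n!) = Σ_{k ≥ 1} ⌊n / p^k⌋. For p = 17, n = 705, the terms are:
  ⌊705/17^1⌋ = ⌊705/17⌋ = 41
  ⌊705/17^2⌋ = ⌊705/289⌋ = 2
(the next term ⌊705/17^3⌋ = 0, terminating the sum). Summing: v_17(705!) = 41 + 2 = 43.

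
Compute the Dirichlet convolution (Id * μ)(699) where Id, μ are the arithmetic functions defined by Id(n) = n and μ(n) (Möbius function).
(Id * μ)(699) = 464

Divisors of 699: [1, 3, 233, 699]. For each d | 699:
  d = 1: Id(1) · μ(699/1) = 1 · 1 = 1
  d = 3: Id(3) · μ(699/3) = 3 · -1 = -3
  d = 233: Id(233) · μ(699/233) = 233 · -1 = -233
  d = 699: Id(699) · μ(699/699) = 699 · 1 = 699
Summing: (Id * μ)(699) = 1 + -3 + -233 + 699 = 464.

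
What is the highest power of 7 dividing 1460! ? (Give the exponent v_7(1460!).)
v_7(1460!) = 241

Legendre's formula: v_p(n!) = Σ_{k ≥ 1} ⌊n / p^k⌋. For p = 7, n = 1460, the terms are:
  ⌊1460/7^1⌋ = ⌊1460/7⌋ = 208
  ⌊1460/7^2⌋ = ⌊1460/49⌋ = 29
  ⌊1460/7^3⌋ = ⌊1460/343⌋ = 4
(the next term ⌊1460/7^4⌋ = 0, terminating the sum). Summing: v_7(1460!) = 208 + 29 + 4 = 241.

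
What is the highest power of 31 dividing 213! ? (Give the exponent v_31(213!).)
v_31(213!) = 6

Legendre's formula: v_p(n!) = Σ_{k ≥ 1} ⌊n / p^k⌋. For p = 31, n = 213, the terms are:
  ⌊213/31^1⌋ = ⌊213/31⌋ = 6
(the next term ⌊213/31^2⌋ = 0, terminating the sum). Summing: v_31(213!) = 6 = 6.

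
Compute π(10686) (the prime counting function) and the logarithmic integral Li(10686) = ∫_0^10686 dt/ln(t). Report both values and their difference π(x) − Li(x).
π(10686) = 1302;  Li(10686) ≈ 1320.35;  π(x) − Li(x) ≈ -18.35.

Direct count of primes ≤ 10686 gives π(10686) = 1302. Numerical evaluation of the logarithmic integral gives Li(10686) ≈ 1320.35. The difference π(x) − Li(x) ≈ -18.35 is typically negative for small/moderate x (Li(x) overestimates), though Littlewood's theorem shows this sign changes infinitely often.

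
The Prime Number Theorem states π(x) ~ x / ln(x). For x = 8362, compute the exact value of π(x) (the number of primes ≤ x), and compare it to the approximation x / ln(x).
π(8362) = 1046;  x/ln(x) ≈ 925.88;  relative error ≈ 11.48%.

Directly count primes up to 8362: π(8362) = 1046. The PNT approximation gives 8362/ln(8362) ≈ 8362/9.03145 ≈ 925.88. Relative error (π(x) − x/ln(x)) / π(x) ≈ 11.48%; the approximation is known to undercount slightly (Li(x) is a better estimate).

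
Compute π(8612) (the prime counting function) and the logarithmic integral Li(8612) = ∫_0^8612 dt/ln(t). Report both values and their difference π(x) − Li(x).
π(8612) = 1072;  Li(8612) ≈ 1094.23;  π(x) − Li(x) ≈ -22.23.

Direct count of primes ≤ 8612 gives π(8612) = 1072. Numerical evaluation of the logarithmic integral gives Li(8612) ≈ 1094.23. The difference π(x) − Li(x) ≈ -22.23 is typically negative for small/moderate x (Li(x) overestimates), though Littlewood's theorem shows this sign changes infinitely often.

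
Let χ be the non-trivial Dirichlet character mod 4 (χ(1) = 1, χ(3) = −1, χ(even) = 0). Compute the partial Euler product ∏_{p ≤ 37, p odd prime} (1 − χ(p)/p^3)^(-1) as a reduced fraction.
∏ = 23039676015771696171729025/23777920687809392849977344

The odd primes p ≤ 37 are [3, 5, 7, 11, 13, 17, 19, 23, 29, 31, 37]. For each, χ(p) = 1 if p ≡ 1 mod 4, χ(p) = −1 if p ≡ 3 mod 4. Taking (1 − χ(p)/p^3)^(-1) = p^3/(p^3 − χ(p)): (1 − (-1)/3^3)^(-1) · (1 − (1)/5^3)^(-1) · (1 − (-1)/7^3)^(-1) · (1 − (-1)/11^3)^(-1) · (1 − (1)/13^3)^(-1) · (1 − (1)/17^3)^(-1) · (1 − (-1)/19^3)^(-1) · (1 − (-1)/23^3)^(-1) · (1 − (1)/29^3)^(-1) · (1 − (-1)/31^3)^(-1) · (1 − (1)/37^3)^(-1) = 23039676015771696171729025/23777920687809392849977344.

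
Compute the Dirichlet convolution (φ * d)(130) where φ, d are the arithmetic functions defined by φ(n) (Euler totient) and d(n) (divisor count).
(φ * d)(130) = 252

Divisors of 130: [1, 2, 5, 10, 13, 26, 65, 130]. For each d | 130:
  d = 1: φ(1) · d(130/1) = 1 · 8 = 8
  d = 2: φ(2) · d(130/2) = 1 · 4 = 4
  d = 5: φ(5) · d(130/5) = 4 · 4 = 16
  d = 10: φ(10) · d(130/10) = 4 · 2 = 8
  d = 13: φ(13) · d(130/13) = 12 · 4 = 48
  d = 26: φ(26) · d(130/26) = 12 · 2 = 24
  d = 65: φ(65) · d(130/65) = 48 · 2 = 96
  d = 130: φ(130) · d(130/130) = 48 · 1 = 48
Summing: (φ * d)(130) = 8 + 4 + 16 + 8 + 48 + 24 + 96 + 48 = 252.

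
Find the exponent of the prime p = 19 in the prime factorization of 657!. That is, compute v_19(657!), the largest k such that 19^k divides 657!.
v_19(657!) = 35

Legendre's formula: v_p(n!) = Σ_{k ≥ 1} ⌊n / p^k⌋. For p = 19, n = 657, the terms are:
  ⌊657/19^1⌋ = ⌊657/19⌋ = 34
  ⌊657/19^2⌋ = ⌊657/361⌋ = 1
(the next term ⌊657/19^3⌋ = 0, terminating the sum). Summing: v_19(657!) = 34 + 1 = 35.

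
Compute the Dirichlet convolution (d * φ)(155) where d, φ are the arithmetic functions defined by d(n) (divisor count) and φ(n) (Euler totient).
(d * φ)(155) = 192

Divisors of 155: [1, 5, 31, 155]. For each d | 155:
  d = 1: d(1) · φ(155/1) = 1 · 120 = 120
  d = 5: d(5) · φ(155/5) = 2 · 30 = 60
  d = 31: d(31) · φ(155/31) = 2 · 4 = 8
  d = 155: d(155) · φ(155/155) = 4 · 1 = 4
Summing: (d * φ)(155) = 120 + 60 + 8 + 4 = 192.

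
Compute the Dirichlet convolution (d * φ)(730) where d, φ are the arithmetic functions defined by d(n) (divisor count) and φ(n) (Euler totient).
(d * φ)(730) = 1332

Divisors of 730: [1, 2, 5, 10, 73, 146, 365, 730]. For each d | 730:
  d = 1: d(1) · φ(730/1) = 1 · 288 = 288
  d = 2: d(2) · φ(730/2) = 2 · 288 = 576
  d = 5: d(5) · φ(730/5) = 2 · 72 = 144
  d = 10: d(10) · φ(730/10) = 4 · 72 = 288
  d = 73: d(73) · φ(730/73) = 2 · 4 = 8
  d = 146: d(146) · φ(730/146) = 4 · 4 = 16
  d = 365: d(365) · φ(730/365) = 4 · 1 = 4
  d = 730: d(730) · φ(730/730) = 8 · 1 = 8
Summing: (d * φ)(730) = 288 + 576 + 144 + 288 + 8 + 16 + 4 + 8 = 1332.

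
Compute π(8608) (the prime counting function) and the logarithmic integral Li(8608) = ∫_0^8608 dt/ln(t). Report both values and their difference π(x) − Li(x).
π(8608) = 1071;  Li(8608) ≈ 1093.79;  π(x) − Li(x) ≈ -22.79.

Direct count of primes ≤ 8608 gives π(8608) = 1071. Numerical evaluation of the logarithmic integral gives Li(8608) ≈ 1093.79. The difference π(x) − Li(x) ≈ -22.79 is typically negative for small/moderate x (Li(x) overestimates), though Littlewood's theorem shows this sign changes infinitely often.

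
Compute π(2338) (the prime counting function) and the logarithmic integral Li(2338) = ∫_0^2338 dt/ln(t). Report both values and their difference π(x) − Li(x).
π(2338) = 345;  Li(2338) ≈ 358.82;  π(x) − Li(x) ≈ -13.82.

Direct count of primes ≤ 2338 gives π(2338) = 345. Numerical evaluation of the logarithmic integral gives Li(2338) ≈ 358.82. The difference π(x) − Li(x) ≈ -13.82 is typically negative for small/moderate x (Li(x) overestimates), though Littlewood's theorem shows this sign changes infinitely often.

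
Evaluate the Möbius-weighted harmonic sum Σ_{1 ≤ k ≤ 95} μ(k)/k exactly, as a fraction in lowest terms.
Σ μ(k)/k = 164165993590198279544427554326659/3961456982724258461775089600226385

Values of μ(k) for 1 ≤ k ≤ 95: μ(1) = 1, μ(2) = -1, μ(3) = -1, μ(5) = -1, μ(6) = 1, μ(7) = -1, μ(10) = 1, μ(11) = -1, μ(13) = -1, μ(14) = 1, μ(15) = 1, μ(17) = -1, μ(19) = -1, μ(21) = 1, μ(22) = 1, μ(23) = -1, μ(26) = 1, μ(29) = -1, μ(30) = -1, μ(31) = -1, μ(33) = 1, μ(34) = 1, μ(35) = 1, μ(37) = -1, μ(38) = 1, μ(39) = 1, μ(41) = -1, μ(42) = -1, μ(43) = -1, μ(46) = 1, μ(47) = -1, μ(51) = 1, μ(53) = -1, μ(55) = 1, μ(57) = 1, μ(58) = 1, μ(59) = -1, μ(61) = -1, μ(62) = 1, μ(65) = 1, μ(66) = -1, μ(67) = -1, μ(69) = 1, μ(70) = -1, μ(71) = -1, μ(73) = -1, μ(74) = 1, μ(77) = 1, μ(78) = -1, μ(79) = -1, μ(82) = 1, μ(83) = -1, μ(85) = 1, μ(86) = 1, μ(87) = 1, μ(89) = -1, μ(91) = 1, μ(93) = 1, μ(94) = 1, μ(95) = 1, with μ = 0 on non-squarefree integers. Summing μ(k)/k for k where μ(k) ≠ 0 gives 164165993590198279544427554326659/3961456982724258461775089600226385 ≈ 0.0414. (PNT ⟺ this sum → 0 as n → ∞.)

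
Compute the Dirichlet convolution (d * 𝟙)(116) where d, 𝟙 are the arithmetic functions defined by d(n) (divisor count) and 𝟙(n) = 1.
(d * 𝟙)(116) = 18

Divisors of 116: [1, 2, 4, 29, 58, 116]. For each d | 116:
  d = 1: d(1) · 𝟙(116/1) = 1 · 1 = 1
  d = 2: d(2) · 𝟙(116/2) = 2 · 1 = 2
  d = 4: d(4) · 𝟙(116/4) = 3 · 1 = 3
  d = 29: d(29) · 𝟙(116/29) = 2 · 1 = 2
  d = 58: d(58) · 𝟙(116/58) = 4 · 1 = 4
  d = 116: d(116) · 𝟙(116/116) = 6 · 1 = 6
Summing: (d * 𝟙)(116) = 1 + 2 + 3 + 2 + 4 + 6 = 18.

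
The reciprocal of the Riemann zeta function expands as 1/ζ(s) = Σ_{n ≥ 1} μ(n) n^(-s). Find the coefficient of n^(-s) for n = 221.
μ(221) = 1

Factor n = 221 = 13 · 17. μ(n) = 0 if any exponent ≥ 2 (not squarefree); otherwise μ(n) = (−1)^{ω(n)} where ω(n) is the number of distinct prime factors. Applying: μ(221) = 1.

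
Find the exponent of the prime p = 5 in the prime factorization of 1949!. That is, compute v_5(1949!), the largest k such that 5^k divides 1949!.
v_5(1949!) = 484

Legendre's formula: v_p(n!) = Σ_{k ≥ 1} ⌊n / p^k⌋. For p = 5, n = 1949, the terms are:
  ⌊1949/5^1⌋ = ⌊1949/5⌋ = 389
  ⌊1949/5^2⌋ = ⌊1949/25⌋ = 77
  ⌊1949/5^3⌋ = ⌊1949/125⌋ = 15
  ⌊1949/5^4⌋ = ⌊1949/625⌋ = 3
(the next term ⌊1949/5^5⌋ = 0, terminating the sum). Summing: v_5(1949!) = 389 + 77 + 15 + 3 = 484.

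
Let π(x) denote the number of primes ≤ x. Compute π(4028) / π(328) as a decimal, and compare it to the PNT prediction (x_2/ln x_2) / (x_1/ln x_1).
π(4028)/π(328) = 557/66 ≈ 8.4394;  PNT prediction ≈ 8.5702.

π(328) = 66 and π(4028) = 557, so π(4028)/π(328) ≈ 8.4394. The PNT-predicted ratio is (4028/ln(4028)) / (328/ln(328)) ≈ 8.5702. The two agree to within a few percent, as expected.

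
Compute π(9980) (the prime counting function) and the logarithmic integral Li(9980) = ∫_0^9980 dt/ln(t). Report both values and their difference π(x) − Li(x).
π(9980) = 1229;  Li(9980) ≈ 1243.97;  π(x) − Li(x) ≈ -14.97.

Direct count of primes ≤ 9980 gives π(9980) = 1229. Numerical evaluation of the logarithmic integral gives Li(9980) ≈ 1243.97. The difference π(x) − Li(x) ≈ -14.97 is typically negative for small/moderate x (Li(x) overestimates), though Littlewood's theorem shows this sign changes infinitely often.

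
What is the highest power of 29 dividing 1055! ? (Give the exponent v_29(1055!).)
v_29(1055!) = 37

Legendre's formula: v_p(n!) = Σ_{k ≥ 1} ⌊n / p^k⌋. For p = 29, n = 1055, the terms are:
  ⌊1055/29^1⌋ = ⌊1055/29⌋ = 36
  ⌊1055/29^2⌋ = ⌊1055/841⌋ = 1
(the next term ⌊1055/29^3⌋ = 0, terminating the sum). Summing: v_29(1055!) = 36 + 1 = 37.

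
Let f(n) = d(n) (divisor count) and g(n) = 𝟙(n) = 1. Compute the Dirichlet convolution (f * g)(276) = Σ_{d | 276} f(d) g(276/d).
(d * 𝟙)(276) = 54

Divisors of 276: [1, 2, 3, 4, 6, 12, 23, 46, 69, 92, 138, 276]. For each d | 276:
  d = 1: d(1) · 𝟙(276/1) = 1 · 1 = 1
  d = 2: d(2) · 𝟙(276/2) = 2 · 1 = 2
  d = 3: d(3) · 𝟙(276/3) = 2 · 1 = 2
  d = 4: d(4) · 𝟙(276/4) = 3 · 1 = 3
  d = 6: d(6) · 𝟙(276/6) = 4 · 1 = 4
  d = 12: d(12) · 𝟙(276/12) = 6 · 1 = 6
  d = 23: d(23) · 𝟙(276/23) = 2 · 1 = 2
  d = 46: d(46) · 𝟙(276/46) = 4 · 1 = 4
  d = 69: d(69) · 𝟙(276/69) = 4 · 1 = 4
  d = 92: d(92) · 𝟙(276/92) = 6 · 1 = 6
  d = 138: d(138) · 𝟙(276/138) = 8 · 1 = 8
  d = 276: d(276) · 𝟙(276/276) = 12 · 1 = 12
Summing: (d * 𝟙)(276) = 1 + 2 + 2 + 3 + 4 + 6 + 2 + 4 + 4 + 6 + 8 + 12 = 54.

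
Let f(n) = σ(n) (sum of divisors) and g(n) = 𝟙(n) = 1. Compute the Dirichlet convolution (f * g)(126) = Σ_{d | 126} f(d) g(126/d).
(σ * 𝟙)(126) = 648

Divisors of 126: [1, 2, 3, 6, 7, 9, 14, 18, 21, 42, 63, 126]. For each d | 126:
  d = 1: σ(1) · 𝟙(126/1) = 1 · 1 = 1
  d = 2: σ(2) · 𝟙(126/2) = 3 · 1 = 3
  d = 3: σ(3) · 𝟙(126/3) = 4 · 1 = 4
  d = 6: σ(6) · 𝟙(126/6) = 12 · 1 = 12
  d = 7: σ(7) · 𝟙(126/7) = 8 · 1 = 8
  d = 9: σ(9) · 𝟙(126/9) = 13 · 1 = 13
  d = 14: σ(14) · 𝟙(126/14) = 24 · 1 = 24
  d = 18: σ(18) · 𝟙(126/18) = 39 · 1 = 39
  d = 21: σ(21) · 𝟙(126/21) = 32 · 1 = 32
  d = 42: σ(42) · 𝟙(126/42) = 96 · 1 = 96
  d = 63: σ(63) · 𝟙(126/63) = 104 · 1 = 104
  d = 126: σ(126) · 𝟙(126/126) = 312 · 1 = 312
Summing: (σ * 𝟙)(126) = 1 + 3 + 4 + 12 + 8 + 13 + 24 + 39 + 32 + 96 + 104 + 312 = 648.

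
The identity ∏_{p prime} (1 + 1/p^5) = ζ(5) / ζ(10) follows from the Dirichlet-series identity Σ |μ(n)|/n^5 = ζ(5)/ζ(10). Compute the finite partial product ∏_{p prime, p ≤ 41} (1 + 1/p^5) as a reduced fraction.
∏ = 2294199100859320856712044015489323376462628228169728/2214697106235397372754351012341556576135326393821335

The primes p ≤ 41 are [2, 3, 5, 7, 11, 13, 17, 19, 23, 29, 31, 37, 41]. For each, (1 + 1/p^5) = (p^5 + 1)/p^5. Multiplying these fractions over p ∈ [2, 3, 5, 7, 11, 13, 17, 19, 23, 29, 31, 37, 41] gives 2294199100859320856712044015489323376462628228169728/2214697106235397372754351012341556576135326393821335. (In the limit P → ∞ this tends to ζ(5)/ζ(10).)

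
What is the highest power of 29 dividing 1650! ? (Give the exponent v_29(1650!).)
v_29(1650!) = 57

Legendre's formula: v_p(n!) = Σ_{k ≥ 1} ⌊n / p^k⌋. For p = 29, n = 1650, the terms are:
  ⌊1650/29^1⌋ = ⌊1650/29⌋ = 56
  ⌊1650/29^2⌋ = ⌊1650/841⌋ = 1
(the next term ⌊1650/29^3⌋ = 0, terminating the sum). Summing: v_29(1650!) = 56 + 1 = 57.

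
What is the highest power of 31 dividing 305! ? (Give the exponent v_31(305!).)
v_31(305!) = 9

Legendre's formula: v_p(n!) = Σ_{k ≥ 1} ⌊n / p^k⌋. For p = 31, n = 305, the terms are:
  ⌊305/31^1⌋ = ⌊305/31⌋ = 9
(the next term ⌊305/31^2⌋ = 0, terminating the sum). Summing: v_31(305!) = 9 = 9.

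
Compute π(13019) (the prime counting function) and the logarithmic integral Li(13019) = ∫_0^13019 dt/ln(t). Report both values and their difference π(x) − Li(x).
π(13019) = 1551;  Li(13019) ≈ 1569.11;  π(x) − Li(x) ≈ -18.11.

Direct count of primes ≤ 13019 gives π(13019) = 1551. Numerical evaluation of the logarithmic integral gives Li(13019) ≈ 1569.11. The difference π(x) − Li(x) ≈ -18.11 is typically negative for small/moderate x (Li(x) overestimates), though Littlewood's theorem shows this sign changes infinitely often.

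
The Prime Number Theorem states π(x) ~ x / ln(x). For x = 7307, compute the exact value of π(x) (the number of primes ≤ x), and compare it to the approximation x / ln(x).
π(7307) = 931;  x/ln(x) ≈ 821.33;  relative error ≈ 11.78%.

Directly count primes up to 7307: π(7307) = 931. The PNT approximation gives 7307/ln(7307) ≈ 7307/8.89659 ≈ 821.33. Relative error (π(x) − x/ln(x)) / π(x) ≈ 11.78%; the approximation is known to undercount slightly (Li(x) is a better estimate).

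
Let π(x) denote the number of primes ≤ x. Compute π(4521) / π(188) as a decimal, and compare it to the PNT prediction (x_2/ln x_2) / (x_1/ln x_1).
π(4521)/π(188) = 614/42 ≈ 14.6190;  PNT prediction ≈ 14.9617.

π(188) = 42 and π(4521) = 614, so π(4521)/π(188) ≈ 14.6190. The PNT-predicted ratio is (4521/ln(4521)) / (188/ln(188)) ≈ 14.9617. The two agree to within a few percent, as expected.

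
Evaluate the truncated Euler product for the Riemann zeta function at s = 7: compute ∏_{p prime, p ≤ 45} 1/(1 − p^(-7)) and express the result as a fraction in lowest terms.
∏ = 45646702807467713699372033067809267220048714619200580949120845685181752370766160993819090186875/45268741527906747399557358241617585589782139439825822687873840391576296184501153303048882388992

The primes p ≤ 45 are [2, 3, 5, 7, 11, 13, 17, 19, 23, 29, 31, 37, 41, 43]. For each prime, (1 − 1/p^7)^(-1) = p^7 / (p^7 − 1). The product is (1 − 1/2^7)^(-1), (1 − 1/3^7)^(-1), (1 − 1/5^7)^(-1), (1 − 1/7^7)^(-1), (1 − 1/11^7)^(-1), (1 − 1/13^7)^(-1), (1 − 1/17^7)^(-1), (1 − 1/19^7)^(-1), (1 − 1/23^7)^(-1), (1 − 1/29^7)^(-1), (1 − 1/31^7)^(-1), (1 − 1/37^7)^(-1), (1 − 1/41^7)^(-1), (1 − 1/43^7)^(-1) = ∏ p^7 / (p^7 − 1) = 45646702807467713699372033067809267220048714619200580949120845685181752370766160993819090186875/45268741527906747399557358241617585589782139439825822687873840391576296184501153303048882388992.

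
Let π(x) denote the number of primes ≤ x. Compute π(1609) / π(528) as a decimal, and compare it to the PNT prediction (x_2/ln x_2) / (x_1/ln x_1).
π(1609)/π(528) = 254/99 ≈ 2.5657;  PNT prediction ≈ 2.5875.

π(528) = 99 and π(1609) = 254, so π(1609)/π(528) ≈ 2.5657. The PNT-predicted ratio is (1609/ln(1609)) / (528/ln(528)) ≈ 2.5875. The two agree to within a few percent, as expected.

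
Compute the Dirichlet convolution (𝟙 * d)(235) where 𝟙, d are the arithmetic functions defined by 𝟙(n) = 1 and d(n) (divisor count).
(𝟙 * d)(235) = 9

Divisors of 235: [1, 5, 47, 235]. For each d | 235:
  d = 1: 𝟙(1) · d(235/1) = 1 · 4 = 4
  d = 5: 𝟙(5) · d(235/5) = 1 · 2 = 2
  d = 47: 𝟙(47) · d(235/47) = 1 · 2 = 2
  d = 235: 𝟙(235) · d(235/235) = 1 · 1 = 1
Summing: (𝟙 * d)(235) = 4 + 2 + 2 + 1 = 9.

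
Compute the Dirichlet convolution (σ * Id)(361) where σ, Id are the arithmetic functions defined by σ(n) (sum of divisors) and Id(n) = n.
(σ * Id)(361) = 1122

Divisors of 361: [1, 19, 361]. For each d | 361:
  d = 1: σ(1) · Id(361/1) = 1 · 361 = 361
  d = 19: σ(19) · Id(361/19) = 20 · 19 = 380
  d = 361: σ(361) · Id(361/361) = 381 · 1 = 381
Summing: (σ * Id)(361) = 361 + 380 + 381 = 1122.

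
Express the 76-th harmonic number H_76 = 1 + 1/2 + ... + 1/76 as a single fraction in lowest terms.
H_76 = 672559662384108370412072783887333/136851726813476721146087646859200

Direct summation: H_76 = 1 + 1/2 + ... + 1/76. The least common denominator is lcm(1, ..., 76) = 410555180440430163438262940577600; over this denominator the numerator is 410555180440430163438262940577600 + 205277590220215081719131470288800 + 136851726813476721146087646859200 + 102638795110107540859565735144400 + 82111036088086032687652588115520 + 68425863406738360573043823429600 + 58650740062918594776894705796800 + 51319397555053770429782867572200 + 45617242271158907048695882286400 + 41055518044043016343826294057760 + 37323198221857287585296630961600 + 34212931703369180286521911714800 + 31581167726186935649097149275200 + 29325370031459297388447352898400 + 27370345362695344229217529371840 + 25659698777526885214891433786100 + 24150304731790009614015467092800 + 22808621135579453524347941143200 + 21608167391601587549382260030400 + 20527759022021508171913147028880 + 19550246687639531592298235265600 + 18661599110928643792648315480800 + 17850225236540441888620127851200 + 17106465851684590143260955857400 + 16422207217617206537530517623104 + 15790583863093467824548574637600 + 15205747423719635682898627428800 + 14662685015729648694223676449200 + 14157075187601040118560791054400 + 13685172681347672114608764685920 + 13243715498078392368976223889600 + 12829849388763442607445716893050 + 12441066073952429195098876987200 + 12075152365895004807007733546400 + 11730148012583718955378941159360 + 11404310567789726762173970571600 + 11096085957849463876709809204800 + 10804083695800793774691130015200 + 10527055908728978549699049758400 + 10263879511010754085956573514440 + 10013540986351955205811291233600 + 9775123343819765796149117632800 + 9547794893963492172982859083200 + 9330799555464321896324157740400 + 9123448454231781409739176457280 + 8925112618270220944310063925600 + 8735216605115535392303466820800 + 8553232925842295071630477928700 + 8378677151845513539556386542400 + 8211103608808603268765258811552 + 8050101577263336538005155697600 + 7895291931546733912274287318800 + 7746324159253399310155904539200 + 7602873711859817841449313714400 + 7464639644371457517059326192320 + 7331342507864824347111838224600 + 7202722463867195849794086676800 + 7078537593800520059280395527200 + 6958562380346273956580727806400 + 6842586340673836057304382342960 + 6730412794105412515381359681600 + 6621857749039196184488111944800 + 6516748895879843864099411755200 + 6414924694381721303722858446525 + 6316233545237387129819429855040 + 6220533036976214597549438493600 + 6127689260304927812511387172800 + 6037576182947502403503866773200 + 5950075078846813962873375950400 + 5865074006291859477689470579680 + 5782467330146903710398069585600 + 5702155283894863381086985285800 + 5624043567677125526551547131200 + 5548042978924731938354904602400 + 5474069072539068845843505874368 + 5402041847900396887345565007600 = 2017678987152325111236218351661999, so H_76 = 2017678987152325111236218351661999/410555180440430163438262940577600; reducing by gcd(2017678987152325111236218351661999, 410555180440430163438262940577600) = 3 gives 672559662384108370412072783887333/136851726813476721146087646859200 ≈ 4.91451. (The PNT-adjacent estimate ln(76) + γ ≈ 4.90795 matches within O(1/n).)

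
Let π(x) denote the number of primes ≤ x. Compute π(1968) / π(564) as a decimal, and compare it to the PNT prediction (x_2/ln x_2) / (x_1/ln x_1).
π(1968)/π(564) = 297/103 ≈ 2.8835;  PNT prediction ≈ 2.9144.

π(564) = 103 and π(1968) = 297, so π(1968)/π(564) ≈ 2.8835. The PNT-predicted ratio is (1968/ln(1968)) / (564/ln(564)) ≈ 2.9144. The two agree to within a few percent, as expected.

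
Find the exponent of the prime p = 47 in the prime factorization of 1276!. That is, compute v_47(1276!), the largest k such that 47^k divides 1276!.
v_47(1276!) = 27

Legendre's formula: v_p(n!) = Σ_{k ≥ 1} ⌊n / p^k⌋. For p = 47, n = 1276, the terms are:
  ⌊1276/47^1⌋ = ⌊1276/47⌋ = 27
(the next term ⌊1276/47^2⌋ = 0, terminating the sum). Summing: v_47(1276!) = 27 = 27.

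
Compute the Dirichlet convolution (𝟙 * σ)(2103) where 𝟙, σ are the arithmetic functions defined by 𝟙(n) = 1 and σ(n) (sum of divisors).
(𝟙 * σ)(2103) = 3515

Divisors of 2103: [1, 3, 701, 2103]. For each d | 2103:
  d = 1: 𝟙(1) · σ(2103/1) = 1 · 2808 = 2808
  d = 3: 𝟙(3) · σ(2103/3) = 1 · 702 = 702
  d = 701: 𝟙(701) · σ(2103/701) = 1 · 4 = 4
  d = 2103: 𝟙(2103) · σ(2103/2103) = 1 · 1 = 1
Summing: (𝟙 * σ)(2103) = 2808 + 702 + 4 + 1 = 3515.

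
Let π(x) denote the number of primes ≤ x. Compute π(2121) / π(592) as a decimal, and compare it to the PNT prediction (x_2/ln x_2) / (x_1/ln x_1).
π(2121)/π(592) = 319/107 ≈ 2.9813;  PNT prediction ≈ 2.9859.

π(592) = 107 and π(2121) = 319, so π(2121)/π(592) ≈ 2.9813. The PNT-predicted ratio is (2121/ln(2121)) / (592/ln(592)) ≈ 2.9859. The two agree to within a few percent, as expected.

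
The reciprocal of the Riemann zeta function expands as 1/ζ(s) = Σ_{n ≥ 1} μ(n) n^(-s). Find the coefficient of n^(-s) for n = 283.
μ(283) = -1

Factor n = 283 = 283. μ(n) = 0 if any exponent ≥ 2 (not squarefree); otherwise μ(n) = (−1)^{ω(n)} where ω(n) is the number of distinct prime factors. Applying: μ(283) = -1.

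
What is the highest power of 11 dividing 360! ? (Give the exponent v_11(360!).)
v_11(360!) = 34

Legendre's formula: v_p(n!) = Σ_{k ≥ 1} ⌊n / p^k⌋. For p = 11, n = 360, the terms are:
  ⌊360/11^1⌋ = ⌊360/11⌋ = 32
  ⌊360/11^2⌋ = ⌊360/121⌋ = 2
(the next term ⌊360/11^3⌋ = 0, terminating the sum). Summing: v_11(360!) = 32 + 2 = 34.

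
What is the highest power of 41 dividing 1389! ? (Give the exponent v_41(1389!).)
v_41(1389!) = 33

Legendre's formula: v_p(n!) = Σ_{k ≥ 1} ⌊n / p^k⌋. For p = 41, n = 1389, the terms are:
  ⌊1389/41^1⌋ = ⌊1389/41⌋ = 33
(the next term ⌊1389/41^2⌋ = 0, terminating the sum). Summing: v_41(1389!) = 33 = 33.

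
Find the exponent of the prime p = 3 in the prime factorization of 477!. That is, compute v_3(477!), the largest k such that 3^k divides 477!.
v_3(477!) = 235

Legendre's formula: v_p(n!) = Σ_{k ≥ 1} ⌊n / p^k⌋. For p = 3, n = 477, the terms are:
  ⌊477/3^1⌋ = ⌊477/3⌋ = 159
  ⌊477/3^2⌋ = ⌊477/9⌋ = 53
  ⌊477/3^3⌋ = ⌊477/27⌋ = 17
  ⌊477/3^4⌋ = ⌊477/81⌋ = 5
  ⌊477/3^5⌋ = ⌊477/243⌋ = 1
(the next term ⌊477/3^6⌋ = 0, terminating the sum). Summing: v_3(477!) = 159 + 53 + 17 + 5 + 1 = 235.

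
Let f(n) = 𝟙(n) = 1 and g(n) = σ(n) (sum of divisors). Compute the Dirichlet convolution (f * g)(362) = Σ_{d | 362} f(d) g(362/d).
(𝟙 * σ)(362) = 732

Divisors of 362: [1, 2, 181, 362]. For each d | 362:
  d = 1: 𝟙(1) · σ(362/1) = 1 · 546 = 546
  d = 2: 𝟙(2) · σ(362/2) = 1 · 182 = 182
  d = 181: 𝟙(181) · σ(362/181) = 1 · 3 = 3
  d = 362: 𝟙(362) · σ(362/362) = 1 · 1 = 1
Summing: (𝟙 * σ)(362) = 546 + 182 + 3 + 1 = 732.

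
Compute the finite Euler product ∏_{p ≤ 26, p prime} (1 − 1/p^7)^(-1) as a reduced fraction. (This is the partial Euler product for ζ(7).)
∏ = 48232764637425582400715871008195503014129789903328125/47833390398549347808770198286798982719063238904795968

The primes p ≤ 26 are [2, 3, 5, 7, 11, 13, 17, 19, 23]. For each prime, (1 − 1/p^7)^(-1) = p^7 / (p^7 − 1). The product is (1 − 1/2^7)^(-1), (1 − 1/3^7)^(-1), (1 − 1/5^7)^(-1), (1 − 1/7^7)^(-1), (1 − 1/11^7)^(-1), (1 − 1/13^7)^(-1), (1 − 1/17^7)^(-1), (1 − 1/19^7)^(-1), (1 − 1/23^7)^(-1) = ∏ p^7 / (p^7 − 1) = 48232764637425582400715871008195503014129789903328125/47833390398549347808770198286798982719063238904795968.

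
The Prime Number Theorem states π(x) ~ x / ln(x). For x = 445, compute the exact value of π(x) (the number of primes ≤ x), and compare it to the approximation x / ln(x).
π(445) = 86;  x/ln(x) ≈ 72.97;  relative error ≈ 15.15%.

Directly count primes up to 445: π(445) = 86. The PNT approximation gives 445/ln(445) ≈ 445/6.09807 ≈ 72.97. Relative error (π(x) − x/ln(x)) / π(x) ≈ 15.15%; the approximation is known to undercount slightly (Li(x) is a better estimate).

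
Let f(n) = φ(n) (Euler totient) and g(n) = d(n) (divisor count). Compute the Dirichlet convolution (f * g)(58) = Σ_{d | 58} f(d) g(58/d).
(φ * d)(58) = 90

Divisors of 58: [1, 2, 29, 58]. For each d | 58:
  d = 1: φ(1) · d(58/1) = 1 · 4 = 4
  d = 2: φ(2) · d(58/2) = 1 · 2 = 2
  d = 29: φ(29) · d(58/29) = 28 · 2 = 56
  d = 58: φ(58) · d(58/58) = 28 · 1 = 28
Summing: (φ * d)(58) = 4 + 2 + 56 + 28 = 90.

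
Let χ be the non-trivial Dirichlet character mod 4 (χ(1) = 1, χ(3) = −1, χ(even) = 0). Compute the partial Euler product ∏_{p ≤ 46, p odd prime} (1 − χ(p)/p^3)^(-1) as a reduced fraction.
∏ = 53382899586415799670070183783895/55093305095879233542015487574016

The odd primes p ≤ 46 are [3, 5, 7, 11, 13, 17, 19, 23, 29, 31, 37, 41, 43]. For each, χ(p) = 1 if p ≡ 1 mod 4, χ(p) = −1 if p ≡ 3 mod 4. Taking (1 − χ(p)/p^3)^(-1) = p^3/(p^3 − χ(p)): (1 − (-1)/3^3)^(-1) · (1 − (1)/5^3)^(-1) · (1 − (-1)/7^3)^(-1) · (1 − (-1)/11^3)^(-1) · (1 − (1)/13^3)^(-1) · (1 − (1)/17^3)^(-1) · (1 − (-1)/19^3)^(-1) · (1 − (-1)/23^3)^(-1) · (1 − (1)/29^3)^(-1) · (1 − (-1)/31^3)^(-1) · (1 − (1)/37^3)^(-1) · (1 − (1)/41^3)^(-1) · (1 − (-1)/43^3)^(-1) = 53382899586415799670070183783895/55093305095879233542015487574016.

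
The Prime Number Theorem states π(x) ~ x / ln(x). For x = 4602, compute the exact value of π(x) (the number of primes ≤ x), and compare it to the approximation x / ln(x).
π(4602) = 622;  x/ln(x) ≈ 545.63;  relative error ≈ 12.28%.

Directly count primes up to 4602: π(4602) = 622. The PNT approximation gives 4602/ln(4602) ≈ 4602/8.43425 ≈ 545.63. Relative error (π(x) − x/ln(x)) / π(x) ≈ 12.28%; the approximation is known to undercount slightly (Li(x) is a better estimate).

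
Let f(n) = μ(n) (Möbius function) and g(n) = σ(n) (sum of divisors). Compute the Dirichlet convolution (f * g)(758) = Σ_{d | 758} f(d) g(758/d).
(μ * σ)(758) = 758

Divisors of 758: [1, 2, 379, 758]. For each d | 758:
  d = 1: μ(1) · σ(758/1) = 1 · 1140 = 1140
  d = 2: μ(2) · σ(758/2) = -1 · 380 = -380
  d = 379: μ(379) · σ(758/379) = -1 · 3 = -3
  d = 758: μ(758) · σ(758/758) = 1 · 1 = 1
Summing: (μ * σ)(758) = 1140 + -380 + -3 + 1 = 758.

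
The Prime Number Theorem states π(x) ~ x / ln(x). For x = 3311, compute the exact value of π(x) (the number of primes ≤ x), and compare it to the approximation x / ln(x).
π(3311) = 465;  x/ln(x) ≈ 408.51;  relative error ≈ 12.15%.

Directly count primes up to 3311: π(3311) = 465. The PNT approximation gives 3311/ln(3311) ≈ 3311/8.10501 ≈ 408.51. Relative error (π(x) − x/ln(x)) / π(x) ≈ 12.15%; the approximation is known to undercount slightly (Li(x) is a better estimate).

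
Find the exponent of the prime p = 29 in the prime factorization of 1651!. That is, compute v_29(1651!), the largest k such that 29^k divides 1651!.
v_29(1651!) = 57

Legendre's formula: v_p(n!) = Σ_{k ≥ 1} ⌊n / p^k⌋. For p = 29, n = 1651, the terms are:
  ⌊1651/29^1⌋ = ⌊1651/29⌋ = 56
  ⌊1651/29^2⌋ = ⌊1651/841⌋ = 1
(the next term ⌊1651/29^3⌋ = 0, terminating the sum). Summing: v_29(1651!) = 56 + 1 = 57.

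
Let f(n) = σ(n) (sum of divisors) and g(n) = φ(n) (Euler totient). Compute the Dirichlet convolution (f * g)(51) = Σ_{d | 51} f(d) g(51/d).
(σ * φ)(51) = 204

Divisors of 51: [1, 3, 17, 51]. For each d | 51:
  d = 1: σ(1) · φ(51/1) = 1 · 32 = 32
  d = 3: σ(3) · φ(51/3) = 4 · 16 = 64
  d = 17: σ(17) · φ(51/17) = 18 · 2 = 36
  d = 51: σ(51) · φ(51/51) = 72 · 1 = 72
Summing: (σ * φ)(51) = 32 + 64 + 36 + 72 = 204.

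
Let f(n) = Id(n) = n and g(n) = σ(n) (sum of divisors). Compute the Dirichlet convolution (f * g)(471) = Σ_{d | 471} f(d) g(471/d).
(Id * σ)(471) = 2205

Divisors of 471: [1, 3, 157, 471]. For each d | 471:
  d = 1: Id(1) · σ(471/1) = 1 · 632 = 632
  d = 3: Id(3) · σ(471/3) = 3 · 158 = 474
  d = 157: Id(157) · σ(471/157) = 157 · 4 = 628
  d = 471: Id(471) · σ(471/471) = 471 · 1 = 471
Summing: (Id * σ)(471) = 632 + 474 + 628 + 471 = 2205.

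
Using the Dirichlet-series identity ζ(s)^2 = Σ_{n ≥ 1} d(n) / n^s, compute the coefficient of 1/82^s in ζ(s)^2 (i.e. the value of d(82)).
d(82) = 4

ζ(s)^2 = (Σ 1/m^s)(Σ 1/k^s). The coefficient of 1/n^s in the product is the number of ordered pairs (m, k) with mk = n, which equals d(n). For n = 82, divisors are [1, 2, 41, 82], so d(82) = 4.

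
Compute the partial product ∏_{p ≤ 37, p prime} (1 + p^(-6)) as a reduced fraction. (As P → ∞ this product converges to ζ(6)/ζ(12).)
∏ = 1409064908372656074115629844532678533864664016937571914400/1385384845877129271600296064992669038424816672643778985121

The primes p ≤ 37 are [2, 3, 5, 7, 11, 13, 17, 19, 23, 29, 31, 37]. For each, (1 + 1/p^6) = (p^6 + 1)/p^6. Multiplying these fractions over p ∈ [2, 3, 5, 7, 11, 13, 17, 19, 23, 29, 31, 37] gives 1409064908372656074115629844532678533864664016937571914400/1385384845877129271600296064992669038424816672643778985121. (In the limit P → ∞ this tends to ζ(6)/ζ(12).)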